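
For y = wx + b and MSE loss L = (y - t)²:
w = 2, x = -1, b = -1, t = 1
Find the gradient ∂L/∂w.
∂L/∂w = 8

y = wx + b = (2)(-1) + -1 = -3
∂L/∂y = 2(y - t) = 2(-3 - 1) = -8
∂y/∂w = x = -1
∂L/∂w = ∂L/∂y · ∂y/∂w = -8 × -1 = 8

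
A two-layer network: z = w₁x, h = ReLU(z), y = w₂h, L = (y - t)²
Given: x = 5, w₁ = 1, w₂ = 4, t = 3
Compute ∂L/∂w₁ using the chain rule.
∂L/∂w₁ = 680

Forward pass:
z = w₁x = 1×5 = 5
h = ReLU(5) = 5
y = w₂h = 4×5 = 20

Backward pass:
∂L/∂y = 2(y - t) = 2(20 - 3) = 34
∂y/∂h = w₂ = 4
∂h/∂z = 1 (ReLU derivative)
∂z/∂w₁ = x = 5

∂L/∂w₁ = 34 × 4 × 1 × 5 = 680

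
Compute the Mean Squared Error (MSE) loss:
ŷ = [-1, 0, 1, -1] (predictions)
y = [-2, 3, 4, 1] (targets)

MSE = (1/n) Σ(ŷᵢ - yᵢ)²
MSE = 5.75

MSE = (1/4)((-1--2)² + (0-3)² + (1-4)² + (-1-1)²) = (1/4)(1 + 9 + 9 + 4) = 5.75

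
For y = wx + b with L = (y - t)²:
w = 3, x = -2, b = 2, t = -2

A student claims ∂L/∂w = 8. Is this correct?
Correct

y = (3)(-2) + 2 = -4
∂L/∂y = 2(y - t) = 2(-4 - -2) = -4
∂y/∂w = x = -2
∂L/∂w = -4 × -2 = 8

Claimed value: 8
Correct: The correct gradient is 8.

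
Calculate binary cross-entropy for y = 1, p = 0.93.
L = 0.07257

L = -1·log(0.93) - 0·log(0.07) = -log(0.93) = 0.07257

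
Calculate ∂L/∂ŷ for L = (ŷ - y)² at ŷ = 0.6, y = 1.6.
∂L/∂ŷ = -2.0

∂L/∂ŷ = 2(ŷ - y) = 2(0.6 - 1.6) = 2(-1.0) = -2.0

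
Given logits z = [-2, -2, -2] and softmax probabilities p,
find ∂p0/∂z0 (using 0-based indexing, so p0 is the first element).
∂p0/∂z0 = 0.2222

p = softmax(z) = [0.3333, 0.3333, 0.3333]
p0 = 0.3333

∂p0/∂z0 = p0(1 - p0) = 0.3333 × (1 - 0.3333) = 0.2222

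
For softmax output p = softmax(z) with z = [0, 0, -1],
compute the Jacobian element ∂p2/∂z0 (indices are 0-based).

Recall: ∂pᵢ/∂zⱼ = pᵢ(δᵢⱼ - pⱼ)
∂p2/∂z0 = -0.06561

p = softmax(z) = [0.4223, 0.4223, 0.1554]
p2 = 0.1554, p0 = 0.4223

∂p2/∂z0 = -p2 × p0 = -0.1554 × 0.4223 = -0.06561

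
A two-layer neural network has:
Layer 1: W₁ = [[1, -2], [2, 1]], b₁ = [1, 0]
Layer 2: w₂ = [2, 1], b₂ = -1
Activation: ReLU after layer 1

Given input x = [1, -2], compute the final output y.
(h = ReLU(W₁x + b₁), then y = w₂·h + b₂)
y = 11

Layer 1 pre-activation: z₁ = [6, 0]
After ReLU: h = [6, 0]
Layer 2 output: y = 2×6 + 1×0 + -1 = 11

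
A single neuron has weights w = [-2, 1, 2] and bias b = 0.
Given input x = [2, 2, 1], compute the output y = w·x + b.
y = 0

y = (-2)(2) + (1)(2) + (2)(1) + 0 = 0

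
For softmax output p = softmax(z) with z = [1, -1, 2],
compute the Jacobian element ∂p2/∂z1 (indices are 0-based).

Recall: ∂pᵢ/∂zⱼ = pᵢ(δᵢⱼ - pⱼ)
∂p2/∂z1 = -0.02477

p = softmax(z) = [0.2595, 0.03512, 0.7054]
p2 = 0.7054, p1 = 0.03512

∂p2/∂z1 = -p2 × p1 = -0.7054 × 0.03512 = -0.02477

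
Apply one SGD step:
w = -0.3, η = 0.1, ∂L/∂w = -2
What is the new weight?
w_new = -0.1

w_new = w - η·∂L/∂w = -0.3 - 0.1×(-2) = -0.3 - (-0.2) = -0.1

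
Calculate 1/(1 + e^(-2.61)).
0.9315

sigmoid(2.61) = 1/(1 + e^(-2.61)) = 1/(1 + 0.07353) = 0.9315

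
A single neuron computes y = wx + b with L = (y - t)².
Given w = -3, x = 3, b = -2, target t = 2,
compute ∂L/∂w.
∂L/∂w = -78

y = wx + b = (-3)(3) + -2 = -11
∂L/∂y = 2(y - t) = 2(-11 - 2) = -26
∂y/∂w = x = 3
∂L/∂w = ∂L/∂y · ∂y/∂w = -26 × 3 = -78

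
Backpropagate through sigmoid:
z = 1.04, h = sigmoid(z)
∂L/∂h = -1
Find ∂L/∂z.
∂L/∂z = -0.193

σ(1.04) = 0.7389
σ'(1.04) = σ(1.04)(1 - σ(1.04)) = 0.7389 × 0.2611 = 0.193
∂L/∂z = ∂L/∂h · σ'(z) = -1 × 0.193 = -0.193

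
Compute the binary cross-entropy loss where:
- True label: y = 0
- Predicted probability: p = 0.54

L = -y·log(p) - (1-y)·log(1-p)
L = 0.7765

L = -0·log(0.54) - 1·log(0.46) = -log(0.46) = 0.7765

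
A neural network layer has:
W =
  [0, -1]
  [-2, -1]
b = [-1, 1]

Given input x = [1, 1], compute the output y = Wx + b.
y = [-2, -2]

Wx = [0×1 + -1×1, -2×1 + -1×1]
   = [-1, -3]
y = Wx + b = [-1 + -1, -3 + 1] = [-2, -2]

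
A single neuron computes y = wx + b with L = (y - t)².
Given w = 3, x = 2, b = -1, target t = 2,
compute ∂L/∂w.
∂L/∂w = 12

y = wx + b = (3)(2) + -1 = 5
∂L/∂y = 2(y - t) = 2(5 - 2) = 6
∂y/∂w = x = 2
∂L/∂w = ∂L/∂y · ∂y/∂w = 6 × 2 = 12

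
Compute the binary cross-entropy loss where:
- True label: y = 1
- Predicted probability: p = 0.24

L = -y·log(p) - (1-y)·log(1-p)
L = 1.427

L = -1·log(0.24) - 0·log(0.76) = -log(0.24) = 1.427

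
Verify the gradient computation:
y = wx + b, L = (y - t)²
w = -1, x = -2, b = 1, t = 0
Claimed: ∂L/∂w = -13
Incorrect

y = (-1)(-2) + 1 = 3
∂L/∂y = 2(y - t) = 2(3 - 0) = 6
∂y/∂w = x = -2
∂L/∂w = 6 × -2 = -12

Claimed value: -13
Incorrect: The correct gradient is -12.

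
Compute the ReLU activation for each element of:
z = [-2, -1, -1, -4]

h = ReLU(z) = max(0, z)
h = [0, 0, 0, 0]

ReLU applied element-wise: max(0,-2)=0, max(0,-1)=0, max(0,-1)=0, max(0,-4)=0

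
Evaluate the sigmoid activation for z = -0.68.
0.3363

sigmoid(-0.68) = 1/(1 + e^(0.68)) = 1/(1 + 1.974) = 0.3363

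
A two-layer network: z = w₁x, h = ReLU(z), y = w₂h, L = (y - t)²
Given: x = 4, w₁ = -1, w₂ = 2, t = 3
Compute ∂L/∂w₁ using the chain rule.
∂L/∂w₁ = 0

Forward pass:
z = w₁x = -1×4 = -4
h = ReLU(-4) = 0
y = w₂h = 2×0 = 0

Backward pass:
∂L/∂y = 2(y - t) = 2(0 - 3) = -6
∂y/∂h = w₂ = 2
∂h/∂z = 0 (ReLU derivative)
∂z/∂w₁ = x = 4

∂L/∂w₁ = -6 × 2 × 0 × 4 = 0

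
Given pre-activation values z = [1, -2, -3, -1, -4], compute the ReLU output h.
h = [1, 0, 0, 0, 0]

ReLU applied element-wise: max(0,1)=1, max(0,-2)=0, max(0,-3)=0, max(0,-1)=0, max(0,-4)=0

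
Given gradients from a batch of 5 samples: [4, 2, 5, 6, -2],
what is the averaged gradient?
Average gradient = 3

Average = (1/5)(4 + 2 + 5 + 6 + -2) = 15/5 = 3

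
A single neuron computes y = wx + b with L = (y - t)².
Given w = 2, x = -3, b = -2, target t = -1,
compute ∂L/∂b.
∂L/∂b = -14

y = wx + b = (2)(-3) + -2 = -8
∂L/∂y = 2(y - t) = 2(-8 - -1) = -14
∂y/∂b = 1
∂L/∂b = ∂L/∂y · ∂y/∂b = -14 × 1 = -14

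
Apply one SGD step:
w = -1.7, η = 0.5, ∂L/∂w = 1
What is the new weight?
w_new = -2.2

w_new = w - η·∂L/∂w = -1.7 - 0.5×(1) = -1.7 - (0.5) = -2.2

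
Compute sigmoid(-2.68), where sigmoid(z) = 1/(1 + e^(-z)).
0.06416

sigmoid(-2.68) = 1/(1 + e^(2.68)) = 1/(1 + 14.59) = 0.06416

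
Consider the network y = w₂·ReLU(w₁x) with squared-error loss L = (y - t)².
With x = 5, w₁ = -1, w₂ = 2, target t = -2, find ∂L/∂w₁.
∂L/∂w₁ = 0

Forward pass:
z = w₁x = -1×5 = -5
h = ReLU(-5) = 0
y = w₂h = 2×0 = 0

Backward pass:
∂L/∂y = 2(y - t) = 2(0 - -2) = 4
∂y/∂h = w₂ = 2
∂h/∂z = 0 (ReLU derivative)
∂z/∂w₁ = x = 5

∂L/∂w₁ = 4 × 2 × 0 × 5 = 0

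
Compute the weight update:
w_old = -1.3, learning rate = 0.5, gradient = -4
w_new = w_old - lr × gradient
w_new = 0.7

w_new = w - η·∂L/∂w = -1.3 - 0.5×(-4) = -1.3 - (-2) = 0.7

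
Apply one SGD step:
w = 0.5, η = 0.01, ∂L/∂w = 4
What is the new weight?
w_new = 0.46

w_new = w - η·∂L/∂w = 0.5 - 0.01×(4) = 0.5 - (0.04) = 0.46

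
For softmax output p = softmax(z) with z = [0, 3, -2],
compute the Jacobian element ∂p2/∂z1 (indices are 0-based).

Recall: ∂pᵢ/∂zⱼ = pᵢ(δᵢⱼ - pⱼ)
∂p2/∂z1 = -0.006036

p = softmax(z) = [0.04712, 0.9465, 0.006377]
p2 = 0.006377, p1 = 0.9465

∂p2/∂z1 = -p2 × p1 = -0.006377 × 0.9465 = -0.006036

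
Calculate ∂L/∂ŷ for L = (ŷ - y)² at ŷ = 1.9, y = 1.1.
∂L/∂ŷ = 1.6

∂L/∂ŷ = 2(ŷ - y) = 2(1.9 - 1.1) = 2(0.8) = 1.6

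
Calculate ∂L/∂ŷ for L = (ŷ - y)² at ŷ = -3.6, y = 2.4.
∂L/∂ŷ = -12.0

∂L/∂ŷ = 2(ŷ - y) = 2(-3.6 - 2.4) = 2(-6.0) = -12.0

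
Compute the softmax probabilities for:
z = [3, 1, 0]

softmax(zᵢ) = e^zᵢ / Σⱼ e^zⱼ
p = [0.8438, 0.1142, 0.042]

exp(z) = [20.09, 2.718, 1]
Sum = 23.8
p = [0.8438, 0.1142, 0.042]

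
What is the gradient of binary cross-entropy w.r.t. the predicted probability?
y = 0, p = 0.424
∂L/∂p = 1.736

∂L/∂p = -y/p + (1-y)/(1-p) = 0 + 1/0.576 = 1.736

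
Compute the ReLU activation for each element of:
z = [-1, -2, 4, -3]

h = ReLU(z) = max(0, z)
h = [0, 0, 4, 0]

ReLU applied element-wise: max(0,-1)=0, max(0,-2)=0, max(0,4)=4, max(0,-3)=0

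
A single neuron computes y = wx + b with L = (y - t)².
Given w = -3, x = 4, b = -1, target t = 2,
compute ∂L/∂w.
∂L/∂w = -120

y = wx + b = (-3)(4) + -1 = -13
∂L/∂y = 2(y - t) = 2(-13 - 2) = -30
∂y/∂w = x = 4
∂L/∂w = ∂L/∂y · ∂y/∂w = -30 × 4 = -120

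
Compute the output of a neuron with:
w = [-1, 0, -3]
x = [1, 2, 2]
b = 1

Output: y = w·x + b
y = -6

y = (-1)(1) + (0)(2) + (-3)(2) + 1 = -6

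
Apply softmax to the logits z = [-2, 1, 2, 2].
p = [0.0077, 0.1542, 0.4191, 0.4191]

exp(z) = [0.1353, 2.718, 7.389, 7.389]
Sum = 17.63
p = [0.0077, 0.1542, 0.4191, 0.4191]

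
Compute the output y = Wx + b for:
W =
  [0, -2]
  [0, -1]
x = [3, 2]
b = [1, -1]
y = [-3, -3]

Wx = [0×3 + -2×2, 0×3 + -1×2]
   = [-4, -2]
y = Wx + b = [-4 + 1, -2 + -1] = [-3, -3]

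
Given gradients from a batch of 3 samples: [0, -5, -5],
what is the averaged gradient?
Average gradient = -3.333

Average = (1/3)(0 + -5 + -5) = -10/3 = -3.333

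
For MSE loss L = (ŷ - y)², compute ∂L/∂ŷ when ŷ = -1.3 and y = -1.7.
∂L/∂ŷ = 0.8

∂L/∂ŷ = 2(ŷ - y) = 2(-1.3 - -1.7) = 2(0.4) = 0.8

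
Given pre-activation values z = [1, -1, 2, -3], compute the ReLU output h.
h = [1, 0, 2, 0]

ReLU applied element-wise: max(0,1)=1, max(0,-1)=0, max(0,2)=2, max(0,-3)=0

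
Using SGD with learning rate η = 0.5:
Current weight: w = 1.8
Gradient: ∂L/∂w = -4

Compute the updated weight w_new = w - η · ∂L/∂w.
w_new = 3.8

w_new = w - η·∂L/∂w = 1.8 - 0.5×(-4) = 1.8 - (-2) = 3.8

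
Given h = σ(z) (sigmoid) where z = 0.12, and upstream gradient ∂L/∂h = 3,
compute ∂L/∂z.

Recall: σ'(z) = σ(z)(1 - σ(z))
∂L/∂z = 0.7473

σ(0.12) = 0.53
σ'(0.12) = σ(0.12)(1 - σ(0.12)) = 0.53 × 0.47 = 0.2491
∂L/∂z = ∂L/∂h · σ'(z) = 3 × 0.2491 = 0.7473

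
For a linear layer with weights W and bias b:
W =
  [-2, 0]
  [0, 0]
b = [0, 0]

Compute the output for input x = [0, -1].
y = [0, 0]

Wx = [-2×0 + 0×-1, 0×0 + 0×-1]
   = [0, 0]
y = Wx + b = [0 + 0, 0 + 0] = [0, 0]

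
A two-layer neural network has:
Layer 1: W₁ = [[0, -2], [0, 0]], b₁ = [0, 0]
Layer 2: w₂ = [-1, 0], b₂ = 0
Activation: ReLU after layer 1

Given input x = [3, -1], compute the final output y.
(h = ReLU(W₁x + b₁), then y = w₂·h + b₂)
y = -2

Layer 1 pre-activation: z₁ = [2, 0]
After ReLU: h = [2, 0]
Layer 2 output: y = -1×2 + 0×0 + 0 = -2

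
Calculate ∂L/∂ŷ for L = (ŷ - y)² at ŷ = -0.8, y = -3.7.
∂L/∂ŷ = 5.8

∂L/∂ŷ = 2(ŷ - y) = 2(-0.8 - -3.7) = 2(2.9) = 5.8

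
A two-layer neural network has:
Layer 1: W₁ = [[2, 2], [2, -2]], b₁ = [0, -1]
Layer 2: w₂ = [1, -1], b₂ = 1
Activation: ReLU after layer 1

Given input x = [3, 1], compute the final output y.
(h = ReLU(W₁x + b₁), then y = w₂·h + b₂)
y = 6

Layer 1 pre-activation: z₁ = [8, 3]
After ReLU: h = [8, 3]
Layer 2 output: y = 1×8 + -1×3 + 1 = 6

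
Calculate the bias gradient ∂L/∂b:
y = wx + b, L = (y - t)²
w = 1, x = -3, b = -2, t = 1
∂L/∂b = -12

y = wx + b = (1)(-3) + -2 = -5
∂L/∂y = 2(y - t) = 2(-5 - 1) = -12
∂y/∂b = 1
∂L/∂b = ∂L/∂y · ∂y/∂b = -12 × 1 = -12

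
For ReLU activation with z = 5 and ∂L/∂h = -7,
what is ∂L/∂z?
∂L/∂z = -7

h = ReLU(5) = 5
Since z > 0: ∂h/∂z = 1
∂L/∂z = ∂L/∂h · ∂h/∂z = -7 × 1 = -7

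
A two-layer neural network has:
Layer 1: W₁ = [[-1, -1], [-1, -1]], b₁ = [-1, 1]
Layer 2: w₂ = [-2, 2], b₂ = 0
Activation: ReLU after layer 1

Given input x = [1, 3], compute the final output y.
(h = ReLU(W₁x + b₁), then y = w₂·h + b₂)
y = 0

Layer 1 pre-activation: z₁ = [-5, -3]
After ReLU: h = [0, 0]
Layer 2 output: y = -2×0 + 2×0 + 0 = 0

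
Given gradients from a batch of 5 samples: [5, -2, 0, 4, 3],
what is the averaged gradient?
Average gradient = 2

Average = (1/5)(5 + -2 + 0 + 4 + 3) = 10/5 = 2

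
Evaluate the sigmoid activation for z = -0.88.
0.2932

sigmoid(-0.88) = 1/(1 + e^(0.88)) = 1/(1 + 2.411) = 0.2932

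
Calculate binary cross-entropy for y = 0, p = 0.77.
L = 1.47

L = -0·log(0.77) - 1·log(0.23) = -log(0.23) = 1.47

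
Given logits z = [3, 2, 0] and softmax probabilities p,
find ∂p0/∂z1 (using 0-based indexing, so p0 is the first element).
∂p0/∂z1 = -0.183

p = softmax(z) = [0.7054, 0.2595, 0.03512]
p0 = 0.7054, p1 = 0.2595

∂p0/∂z1 = -p0 × p1 = -0.7054 × 0.2595 = -0.183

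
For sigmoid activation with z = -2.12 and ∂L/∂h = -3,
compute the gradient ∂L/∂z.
∂L/∂z = -0.287

σ(-2.12) = 0.1072
σ'(-2.12) = σ(-2.12)(1 - σ(-2.12)) = 0.1072 × 0.8928 = 0.09568
∂L/∂z = ∂L/∂h · σ'(z) = -3 × 0.09568 = -0.287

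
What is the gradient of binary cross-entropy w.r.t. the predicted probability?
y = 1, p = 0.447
∂L/∂p = -2.237

∂L/∂p = -y/p + (1-y)/(1-p) = -1/0.447 + 0 = -2.237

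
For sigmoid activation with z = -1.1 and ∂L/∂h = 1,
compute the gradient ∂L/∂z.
∂L/∂z = 0.1874

σ(-1.1) = 0.2497
σ'(-1.1) = σ(-1.1)(1 - σ(-1.1)) = 0.2497 × 0.7503 = 0.1874
∂L/∂z = ∂L/∂h · σ'(z) = 1 × 0.1874 = 0.1874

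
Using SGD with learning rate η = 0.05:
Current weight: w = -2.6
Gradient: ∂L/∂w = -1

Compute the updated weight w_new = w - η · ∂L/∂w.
w_new = -2.55

w_new = w - η·∂L/∂w = -2.6 - 0.05×(-1) = -2.6 - (-0.05) = -2.55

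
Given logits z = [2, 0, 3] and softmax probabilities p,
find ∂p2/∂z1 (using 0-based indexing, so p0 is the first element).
∂p2/∂z1 = -0.02477

p = softmax(z) = [0.2595, 0.03512, 0.7054]
p2 = 0.7054, p1 = 0.03512

∂p2/∂z1 = -p2 × p1 = -0.7054 × 0.03512 = -0.02477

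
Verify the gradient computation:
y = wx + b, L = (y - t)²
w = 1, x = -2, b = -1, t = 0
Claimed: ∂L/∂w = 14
Incorrect

y = (1)(-2) + -1 = -3
∂L/∂y = 2(y - t) = 2(-3 - 0) = -6
∂y/∂w = x = -2
∂L/∂w = -6 × -2 = 12

Claimed value: 14
Incorrect: The correct gradient is 12.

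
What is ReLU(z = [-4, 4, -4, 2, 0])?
h = [0, 4, 0, 2, 0]

ReLU applied element-wise: max(0,-4)=0, max(0,4)=4, max(0,-4)=0, max(0,2)=2, max(0,0)=0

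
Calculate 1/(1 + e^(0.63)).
0.3475

sigmoid(-0.63) = 1/(1 + e^(0.63)) = 1/(1 + 1.878) = 0.3475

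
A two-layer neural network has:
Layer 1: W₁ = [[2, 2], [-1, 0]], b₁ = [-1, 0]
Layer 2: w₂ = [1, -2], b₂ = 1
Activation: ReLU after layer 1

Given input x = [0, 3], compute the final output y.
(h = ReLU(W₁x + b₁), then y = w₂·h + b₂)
y = 6

Layer 1 pre-activation: z₁ = [5, 0]
After ReLU: h = [5, 0]
Layer 2 output: y = 1×5 + -2×0 + 1 = 6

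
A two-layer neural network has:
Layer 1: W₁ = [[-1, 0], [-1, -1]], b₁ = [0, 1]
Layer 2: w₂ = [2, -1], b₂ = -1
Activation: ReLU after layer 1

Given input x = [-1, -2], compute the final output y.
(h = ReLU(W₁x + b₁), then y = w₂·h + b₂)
y = -3

Layer 1 pre-activation: z₁ = [1, 4]
After ReLU: h = [1, 4]
Layer 2 output: y = 2×1 + -1×4 + -1 = -3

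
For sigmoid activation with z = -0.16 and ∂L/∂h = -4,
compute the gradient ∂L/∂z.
∂L/∂z = -0.9936

σ(-0.16) = 0.4601
σ'(-0.16) = σ(-0.16)(1 - σ(-0.16)) = 0.4601 × 0.5399 = 0.2484
∂L/∂z = ∂L/∂h · σ'(z) = -4 × 0.2484 = -0.9936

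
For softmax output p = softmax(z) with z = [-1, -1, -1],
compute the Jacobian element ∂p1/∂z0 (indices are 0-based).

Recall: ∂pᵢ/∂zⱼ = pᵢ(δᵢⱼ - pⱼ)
∂p1/∂z0 = -0.1111

p = softmax(z) = [0.3333, 0.3333, 0.3333]
p1 = 0.3333, p0 = 0.3333

∂p1/∂z0 = -p1 × p0 = -0.3333 × 0.3333 = -0.1111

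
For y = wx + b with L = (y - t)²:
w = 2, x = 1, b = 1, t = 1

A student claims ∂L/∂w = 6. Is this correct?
Incorrect

y = (2)(1) + 1 = 3
∂L/∂y = 2(y - t) = 2(3 - 1) = 4
∂y/∂w = x = 1
∂L/∂w = 4 × 1 = 4

Claimed value: 6
Incorrect: The correct gradient is 4.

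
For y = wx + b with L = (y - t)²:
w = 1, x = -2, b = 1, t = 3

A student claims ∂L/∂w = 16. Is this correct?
Correct

y = (1)(-2) + 1 = -1
∂L/∂y = 2(y - t) = 2(-1 - 3) = -8
∂y/∂w = x = -2
∂L/∂w = -8 × -2 = 16

Claimed value: 16
Correct: The correct gradient is 16.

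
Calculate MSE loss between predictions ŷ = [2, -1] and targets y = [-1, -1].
MSE = 4.5

MSE = (1/2)((2--1)² + (-1--1)²) = (1/2)(9 + 0) = 4.5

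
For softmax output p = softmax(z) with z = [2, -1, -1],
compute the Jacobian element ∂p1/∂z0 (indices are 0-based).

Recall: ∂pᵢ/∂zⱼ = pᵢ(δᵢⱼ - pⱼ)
∂p1/∂z0 = -0.04118

p = softmax(z) = [0.9094, 0.04528, 0.04528]
p1 = 0.04528, p0 = 0.9094

∂p1/∂z0 = -p1 × p0 = -0.04528 × 0.9094 = -0.04118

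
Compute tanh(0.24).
0.2355

tanh(0.24) = (e^(0.24) - e^(-0.24))/(e^(0.24) + e^(-0.24)) = 0.2355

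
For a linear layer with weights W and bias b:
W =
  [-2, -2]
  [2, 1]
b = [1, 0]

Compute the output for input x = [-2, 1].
y = [3, -3]

Wx = [-2×-2 + -2×1, 2×-2 + 1×1]
   = [2, -3]
y = Wx + b = [2 + 1, -3 + 0] = [3, -3]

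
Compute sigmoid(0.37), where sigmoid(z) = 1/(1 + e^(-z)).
0.5915

sigmoid(0.37) = 1/(1 + e^(-0.37)) = 1/(1 + 0.6907) = 0.5915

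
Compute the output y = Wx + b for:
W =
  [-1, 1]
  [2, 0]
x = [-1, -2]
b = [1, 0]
y = [0, -2]

Wx = [-1×-1 + 1×-2, 2×-1 + 0×-2]
   = [-1, -2]
y = Wx + b = [-1 + 1, -2 + 0] = [0, -2]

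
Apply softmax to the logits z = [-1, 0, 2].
p = [0.042, 0.1142, 0.8438]

exp(z) = [0.3679, 1, 7.389]
Sum = 8.757
p = [0.042, 0.1142, 0.8438]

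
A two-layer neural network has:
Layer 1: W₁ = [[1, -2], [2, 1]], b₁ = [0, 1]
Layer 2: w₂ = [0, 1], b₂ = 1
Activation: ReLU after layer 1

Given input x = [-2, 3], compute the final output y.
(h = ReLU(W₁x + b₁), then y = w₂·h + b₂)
y = 1

Layer 1 pre-activation: z₁ = [-8, 0]
After ReLU: h = [0, 0]
Layer 2 output: y = 0×0 + 1×0 + 1 = 1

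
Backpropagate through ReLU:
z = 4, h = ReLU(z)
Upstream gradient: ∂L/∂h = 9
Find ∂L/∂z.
∂L/∂z = 9

h = ReLU(4) = 4
Since z > 0: ∂h/∂z = 1
∂L/∂z = ∂L/∂h · ∂h/∂z = 9 × 1 = 9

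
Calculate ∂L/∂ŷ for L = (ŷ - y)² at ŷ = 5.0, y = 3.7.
∂L/∂ŷ = 2.6

∂L/∂ŷ = 2(ŷ - y) = 2(5.0 - 3.7) = 2(1.3) = 2.6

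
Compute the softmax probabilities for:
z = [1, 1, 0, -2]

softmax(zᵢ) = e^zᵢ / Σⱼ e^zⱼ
p = [0.4136, 0.4136, 0.1522, 0.0206]

exp(z) = [2.718, 2.718, 1, 0.1353]
Sum = 6.572
p = [0.4136, 0.4136, 0.1522, 0.0206]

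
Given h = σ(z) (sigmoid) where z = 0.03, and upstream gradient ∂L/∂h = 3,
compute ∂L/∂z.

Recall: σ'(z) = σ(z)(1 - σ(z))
∂L/∂z = 0.7498

σ(0.03) = 0.5075
σ'(0.03) = σ(0.03)(1 - σ(0.03)) = 0.5075 × 0.4925 = 0.2499
∂L/∂z = ∂L/∂h · σ'(z) = 3 × 0.2499 = 0.7498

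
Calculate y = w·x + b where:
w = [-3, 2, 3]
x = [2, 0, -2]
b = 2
y = -10

y = (-3)(2) + (2)(0) + (3)(-2) + 2 = -10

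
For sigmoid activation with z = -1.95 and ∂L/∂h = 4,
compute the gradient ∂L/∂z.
∂L/∂z = 0.4362

σ(-1.95) = 0.1246
σ'(-1.95) = σ(-1.95)(1 - σ(-1.95)) = 0.1246 × 0.8754 = 0.109
∂L/∂z = ∂L/∂h · σ'(z) = 4 × 0.109 = 0.4362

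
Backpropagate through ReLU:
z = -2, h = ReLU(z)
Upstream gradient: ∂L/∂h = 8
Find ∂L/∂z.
∂L/∂z = 0

h = ReLU(-2) = 0
Since z < 0: ∂h/∂z = 0
∂L/∂z = ∂L/∂h · ∂h/∂z = 8 × 0 = 0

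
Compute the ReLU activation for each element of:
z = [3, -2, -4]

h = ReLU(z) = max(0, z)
h = [3, 0, 0]

ReLU applied element-wise: max(0,3)=3, max(0,-2)=0, max(0,-4)=0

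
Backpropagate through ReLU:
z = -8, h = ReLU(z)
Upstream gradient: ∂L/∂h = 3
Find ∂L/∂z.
∂L/∂z = 0

h = ReLU(-8) = 0
Since z < 0: ∂h/∂z = 0
∂L/∂z = ∂L/∂h · ∂h/∂z = 3 × 0 = 0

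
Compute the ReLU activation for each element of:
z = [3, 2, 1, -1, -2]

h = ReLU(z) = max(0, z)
h = [3, 2, 1, 0, 0]

ReLU applied element-wise: max(0,3)=3, max(0,2)=2, max(0,1)=1, max(0,-1)=0, max(0,-2)=0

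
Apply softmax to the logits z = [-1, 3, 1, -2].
p = [0.0158, 0.8618, 0.1166, 0.0058]

exp(z) = [0.3679, 20.09, 2.718, 0.1353]
Sum = 23.31
p = [0.0158, 0.8618, 0.1166, 0.0058]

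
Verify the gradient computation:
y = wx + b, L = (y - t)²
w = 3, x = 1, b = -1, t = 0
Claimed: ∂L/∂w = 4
Correct

y = (3)(1) + -1 = 2
∂L/∂y = 2(y - t) = 2(2 - 0) = 4
∂y/∂w = x = 1
∂L/∂w = 4 × 1 = 4

Claimed value: 4
Correct: The correct gradient is 4.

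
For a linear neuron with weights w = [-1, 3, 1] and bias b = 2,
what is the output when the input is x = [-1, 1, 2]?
y = 8

y = (-1)(-1) + (3)(1) + (1)(2) + 2 = 8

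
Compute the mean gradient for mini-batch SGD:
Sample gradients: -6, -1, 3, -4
Average gradient = -2

Average = (1/4)(-6 + -1 + 3 + -4) = -8/4 = -2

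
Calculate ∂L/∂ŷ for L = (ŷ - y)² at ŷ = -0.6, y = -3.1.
∂L/∂ŷ = 5.0

∂L/∂ŷ = 2(ŷ - y) = 2(-0.6 - -3.1) = 2(2.5) = 5.0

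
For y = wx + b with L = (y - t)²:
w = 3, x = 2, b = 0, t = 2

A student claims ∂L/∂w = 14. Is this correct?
Incorrect

y = (3)(2) + 0 = 6
∂L/∂y = 2(y - t) = 2(6 - 2) = 8
∂y/∂w = x = 2
∂L/∂w = 8 × 2 = 16

Claimed value: 14
Incorrect: The correct gradient is 16.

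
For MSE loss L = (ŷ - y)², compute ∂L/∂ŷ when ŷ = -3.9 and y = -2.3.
∂L/∂ŷ = -3.2

∂L/∂ŷ = 2(ŷ - y) = 2(-3.9 - -2.3) = 2(-1.6) = -3.2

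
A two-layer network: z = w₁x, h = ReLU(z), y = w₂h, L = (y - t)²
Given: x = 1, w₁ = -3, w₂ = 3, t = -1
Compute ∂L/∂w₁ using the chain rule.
∂L/∂w₁ = 0

Forward pass:
z = w₁x = -3×1 = -3
h = ReLU(-3) = 0
y = w₂h = 3×0 = 0

Backward pass:
∂L/∂y = 2(y - t) = 2(0 - -1) = 2
∂y/∂h = w₂ = 3
∂h/∂z = 0 (ReLU derivative)
∂z/∂w₁ = x = 1

∂L/∂w₁ = 2 × 3 × 0 × 1 = 0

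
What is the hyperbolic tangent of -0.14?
-0.1391

tanh(-0.14) = (e^(-0.14) - e^(0.14))/(e^(-0.14) + e^(0.14)) = -0.1391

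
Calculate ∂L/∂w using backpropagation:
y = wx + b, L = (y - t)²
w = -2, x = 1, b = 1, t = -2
∂L/∂w = 2

y = wx + b = (-2)(1) + 1 = -1
∂L/∂y = 2(y - t) = 2(-1 - -2) = 2
∂y/∂w = x = 1
∂L/∂w = ∂L/∂y · ∂y/∂w = 2 × 1 = 2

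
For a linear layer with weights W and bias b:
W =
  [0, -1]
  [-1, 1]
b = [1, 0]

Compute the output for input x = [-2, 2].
y = [-1, 4]

Wx = [0×-2 + -1×2, -1×-2 + 1×2]
   = [-2, 4]
y = Wx + b = [-2 + 1, 4 + 0] = [-1, 4]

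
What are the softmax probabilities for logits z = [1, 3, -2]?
p = [0.1185, 0.8756, 0.0059]

exp(z) = [2.718, 20.09, 0.1353]
Sum = 22.94
p = [0.1185, 0.8756, 0.0059]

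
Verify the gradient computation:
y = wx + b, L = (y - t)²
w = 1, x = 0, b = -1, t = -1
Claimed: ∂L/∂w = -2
Incorrect

y = (1)(0) + -1 = -1
∂L/∂y = 2(y - t) = 2(-1 - -1) = 0
∂y/∂w = x = 0
∂L/∂w = 0 × 0 = 0

Claimed value: -2
Incorrect: The correct gradient is 0.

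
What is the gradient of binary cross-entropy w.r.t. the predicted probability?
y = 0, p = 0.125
∂L/∂p = 1.143

∂L/∂p = -y/p + (1-y)/(1-p) = 0 + 1/0.875 = 1.143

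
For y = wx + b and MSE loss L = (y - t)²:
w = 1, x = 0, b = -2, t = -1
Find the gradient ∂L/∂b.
∂L/∂b = -2

y = wx + b = (1)(0) + -2 = -2
∂L/∂y = 2(y - t) = 2(-2 - -1) = -2
∂y/∂b = 1
∂L/∂b = ∂L/∂y · ∂y/∂b = -2 × 1 = -2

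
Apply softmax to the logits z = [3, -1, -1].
p = [0.9647, 0.0177, 0.0177]

exp(z) = [20.09, 0.3679, 0.3679]
Sum = 20.82
p = [0.9647, 0.0177, 0.0177]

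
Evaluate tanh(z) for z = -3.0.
-0.9951

tanh(-3.0) = (e^(-3.0) - e^(3.0))/(e^(-3.0) + e^(3.0)) = -0.9951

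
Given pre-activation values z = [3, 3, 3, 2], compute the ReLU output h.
h = [3, 3, 3, 2]

ReLU applied element-wise: max(0,3)=3, max(0,3)=3, max(0,3)=3, max(0,2)=2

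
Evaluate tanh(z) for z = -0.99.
-0.7574

tanh(-0.99) = (e^(-0.99) - e^(0.99))/(e^(-0.99) + e^(0.99)) = -0.7574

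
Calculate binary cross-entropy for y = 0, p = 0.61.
L = 0.9416

L = -0·log(0.61) - 1·log(0.39) = -log(0.39) = 0.9416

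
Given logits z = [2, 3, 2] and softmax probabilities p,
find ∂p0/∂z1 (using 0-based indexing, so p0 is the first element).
∂p0/∂z1 = -0.1221

p = softmax(z) = [0.2119, 0.5761, 0.2119]
p0 = 0.2119, p1 = 0.5761

∂p0/∂z1 = -p0 × p1 = -0.2119 × 0.5761 = -0.1221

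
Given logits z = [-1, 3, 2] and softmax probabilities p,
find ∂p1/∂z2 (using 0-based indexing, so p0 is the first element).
∂p1/∂z2 = -0.1915

p = softmax(z) = [0.01321, 0.7214, 0.2654]
p1 = 0.7214, p2 = 0.2654

∂p1/∂z2 = -p1 × p2 = -0.7214 × 0.2654 = -0.1915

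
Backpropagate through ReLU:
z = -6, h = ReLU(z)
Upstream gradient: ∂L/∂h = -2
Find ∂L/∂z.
∂L/∂z = 0

h = ReLU(-6) = 0
Since z < 0: ∂h/∂z = 0
∂L/∂z = ∂L/∂h · ∂h/∂z = -2 × 0 = 0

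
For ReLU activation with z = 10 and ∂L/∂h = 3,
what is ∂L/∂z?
∂L/∂z = 3

h = ReLU(10) = 10
Since z > 0: ∂h/∂z = 1
∂L/∂z = ∂L/∂h · ∂h/∂z = 3 × 1 = 3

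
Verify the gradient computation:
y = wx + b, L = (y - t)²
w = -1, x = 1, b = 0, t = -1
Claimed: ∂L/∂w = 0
Correct

y = (-1)(1) + 0 = -1
∂L/∂y = 2(y - t) = 2(-1 - -1) = 0
∂y/∂w = x = 1
∂L/∂w = 0 × 1 = 0

Claimed value: 0
Correct: The correct gradient is 0.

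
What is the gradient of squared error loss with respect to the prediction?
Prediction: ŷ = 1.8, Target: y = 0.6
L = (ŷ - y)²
∂L/∂ŷ = 2.4

∂L/∂ŷ = 2(ŷ - y) = 2(1.8 - 0.6) = 2(1.2) = 2.4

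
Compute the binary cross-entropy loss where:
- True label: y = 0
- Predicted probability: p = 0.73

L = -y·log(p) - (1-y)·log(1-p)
L = 1.309

L = -0·log(0.73) - 1·log(0.27) = -log(0.27) = 1.309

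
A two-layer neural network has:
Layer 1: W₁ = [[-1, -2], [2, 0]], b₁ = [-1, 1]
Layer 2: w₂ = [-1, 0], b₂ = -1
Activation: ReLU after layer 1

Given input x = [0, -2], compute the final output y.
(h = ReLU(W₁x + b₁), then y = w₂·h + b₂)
y = -4

Layer 1 pre-activation: z₁ = [3, 1]
After ReLU: h = [3, 1]
Layer 2 output: y = -1×3 + 0×1 + -1 = -4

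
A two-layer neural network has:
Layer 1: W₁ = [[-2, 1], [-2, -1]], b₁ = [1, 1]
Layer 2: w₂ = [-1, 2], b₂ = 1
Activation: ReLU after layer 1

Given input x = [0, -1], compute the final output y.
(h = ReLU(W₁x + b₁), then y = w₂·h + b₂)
y = 5

Layer 1 pre-activation: z₁ = [0, 2]
After ReLU: h = [0, 2]
Layer 2 output: y = -1×0 + 2×2 + 1 = 5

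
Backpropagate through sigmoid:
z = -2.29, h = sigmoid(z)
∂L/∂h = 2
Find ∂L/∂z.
∂L/∂z = 0.167

σ(-2.29) = 0.09195
σ'(-2.29) = σ(-2.29)(1 - σ(-2.29)) = 0.09195 × 0.908 = 0.0835
∂L/∂z = ∂L/∂h · σ'(z) = 2 × 0.0835 = 0.167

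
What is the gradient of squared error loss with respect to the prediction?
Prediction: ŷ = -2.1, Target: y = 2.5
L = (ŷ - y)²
∂L/∂ŷ = -9.2

∂L/∂ŷ = 2(ŷ - y) = 2(-2.1 - 2.5) = 2(-4.6) = -9.2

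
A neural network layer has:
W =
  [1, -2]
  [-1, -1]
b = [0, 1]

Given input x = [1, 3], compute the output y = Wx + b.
y = [-5, -3]

Wx = [1×1 + -2×3, -1×1 + -1×3]
   = [-5, -4]
y = Wx + b = [-5 + 0, -4 + 1] = [-5, -3]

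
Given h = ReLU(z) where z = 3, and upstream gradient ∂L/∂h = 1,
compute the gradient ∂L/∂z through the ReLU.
∂L/∂z = 1

h = ReLU(3) = 3
Since z > 0: ∂h/∂z = 1
∂L/∂z = ∂L/∂h · ∂h/∂z = 1 × 1 = 1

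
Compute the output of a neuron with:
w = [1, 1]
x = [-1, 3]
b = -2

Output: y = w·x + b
y = 0

y = (1)(-1) + (1)(3) + -2 = 0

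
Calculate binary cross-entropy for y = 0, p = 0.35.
L = 0.4308

L = -0·log(0.35) - 1·log(0.65) = -log(0.65) = 0.4308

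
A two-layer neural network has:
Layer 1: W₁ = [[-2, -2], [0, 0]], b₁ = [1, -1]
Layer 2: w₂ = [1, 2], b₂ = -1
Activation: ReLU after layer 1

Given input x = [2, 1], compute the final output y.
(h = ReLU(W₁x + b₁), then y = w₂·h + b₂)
y = -1

Layer 1 pre-activation: z₁ = [-5, -1]
After ReLU: h = [0, 0]
Layer 2 output: y = 1×0 + 2×0 + -1 = -1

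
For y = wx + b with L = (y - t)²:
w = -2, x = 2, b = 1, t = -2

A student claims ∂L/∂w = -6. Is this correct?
Incorrect

y = (-2)(2) + 1 = -3
∂L/∂y = 2(y - t) = 2(-3 - -2) = -2
∂y/∂w = x = 2
∂L/∂w = -2 × 2 = -4

Claimed value: -6
Incorrect: The correct gradient is -4.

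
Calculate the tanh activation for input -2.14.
-0.9727

tanh(-2.14) = (e^(-2.14) - e^(2.14))/(e^(-2.14) + e^(2.14)) = -0.9727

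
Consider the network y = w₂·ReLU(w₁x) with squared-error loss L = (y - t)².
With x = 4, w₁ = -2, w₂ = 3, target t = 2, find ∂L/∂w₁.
∂L/∂w₁ = 0

Forward pass:
z = w₁x = -2×4 = -8
h = ReLU(-8) = 0
y = w₂h = 3×0 = 0

Backward pass:
∂L/∂y = 2(y - t) = 2(0 - 2) = -4
∂y/∂h = w₂ = 3
∂h/∂z = 0 (ReLU derivative)
∂z/∂w₁ = x = 4

∂L/∂w₁ = -4 × 3 × 0 × 4 = 0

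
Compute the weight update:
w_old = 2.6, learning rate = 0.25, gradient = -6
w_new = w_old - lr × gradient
w_new = 4.1

w_new = w - η·∂L/∂w = 2.6 - 0.25×(-6) = 2.6 - (-1.5) = 4.1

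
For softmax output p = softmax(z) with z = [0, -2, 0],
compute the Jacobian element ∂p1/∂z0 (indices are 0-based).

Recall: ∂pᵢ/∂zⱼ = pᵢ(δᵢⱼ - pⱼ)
∂p1/∂z0 = -0.02968

p = softmax(z) = [0.4683, 0.06338, 0.4683]
p1 = 0.06338, p0 = 0.4683

∂p1/∂z0 = -p1 × p0 = -0.06338 × 0.4683 = -0.02968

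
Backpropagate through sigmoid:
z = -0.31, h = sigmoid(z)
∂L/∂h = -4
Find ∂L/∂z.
∂L/∂z = -0.9764

σ(-0.31) = 0.4231
σ'(-0.31) = σ(-0.31)(1 - σ(-0.31)) = 0.4231 × 0.5769 = 0.2441
∂L/∂z = ∂L/∂h · σ'(z) = -4 × 0.2441 = -0.9764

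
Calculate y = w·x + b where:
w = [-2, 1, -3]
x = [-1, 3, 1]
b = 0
y = 2

y = (-2)(-1) + (1)(3) + (-3)(1) + 0 = 2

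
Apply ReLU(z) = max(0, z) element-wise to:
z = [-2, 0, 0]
h = [0, 0, 0]

ReLU applied element-wise: max(0,-2)=0, max(0,0)=0, max(0,0)=0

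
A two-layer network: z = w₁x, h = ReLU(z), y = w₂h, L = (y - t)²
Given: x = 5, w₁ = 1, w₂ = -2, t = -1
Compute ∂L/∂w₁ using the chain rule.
∂L/∂w₁ = 180

Forward pass:
z = w₁x = 1×5 = 5
h = ReLU(5) = 5
y = w₂h = -2×5 = -10

Backward pass:
∂L/∂y = 2(y - t) = 2(-10 - -1) = -18
∂y/∂h = w₂ = -2
∂h/∂z = 1 (ReLU derivative)
∂z/∂w₁ = x = 5

∂L/∂w₁ = -18 × -2 × 1 × 5 = 180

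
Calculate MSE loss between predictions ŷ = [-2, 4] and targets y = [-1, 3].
MSE = 1

MSE = (1/2)((-2--1)² + (4-3)²) = (1/2)(1 + 1) = 1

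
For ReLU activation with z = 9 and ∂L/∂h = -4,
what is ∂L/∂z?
∂L/∂z = -4

h = ReLU(9) = 9
Since z > 0: ∂h/∂z = 1
∂L/∂z = ∂L/∂h · ∂h/∂z = -4 × 1 = -4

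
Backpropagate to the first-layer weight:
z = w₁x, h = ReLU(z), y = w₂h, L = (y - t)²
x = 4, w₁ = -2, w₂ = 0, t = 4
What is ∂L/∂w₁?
∂L/∂w₁ = 0

Forward pass:
z = w₁x = -2×4 = -8
h = ReLU(-8) = 0
y = w₂h = 0×0 = 0

Backward pass:
∂L/∂y = 2(y - t) = 2(0 - 4) = -8
∂y/∂h = w₂ = 0
∂h/∂z = 0 (ReLU derivative)
∂z/∂w₁ = x = 4

∂L/∂w₁ = -8 × 0 × 0 × 4 = 0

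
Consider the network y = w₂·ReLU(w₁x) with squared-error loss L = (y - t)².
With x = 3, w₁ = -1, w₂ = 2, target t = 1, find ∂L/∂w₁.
∂L/∂w₁ = 0

Forward pass:
z = w₁x = -1×3 = -3
h = ReLU(-3) = 0
y = w₂h = 2×0 = 0

Backward pass:
∂L/∂y = 2(y - t) = 2(0 - 1) = -2
∂y/∂h = w₂ = 2
∂h/∂z = 0 (ReLU derivative)
∂z/∂w₁ = x = 3

∂L/∂w₁ = -2 × 2 × 0 × 3 = 0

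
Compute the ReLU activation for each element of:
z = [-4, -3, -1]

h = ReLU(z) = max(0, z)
h = [0, 0, 0]

ReLU applied element-wise: max(0,-4)=0, max(0,-3)=0, max(0,-1)=0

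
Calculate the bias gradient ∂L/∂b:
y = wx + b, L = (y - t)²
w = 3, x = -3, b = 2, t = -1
∂L/∂b = -12

y = wx + b = (3)(-3) + 2 = -7
∂L/∂y = 2(y - t) = 2(-7 - -1) = -12
∂y/∂b = 1
∂L/∂b = ∂L/∂y · ∂y/∂b = -12 × 1 = -12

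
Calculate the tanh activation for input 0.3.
0.2913

tanh(0.3) = (e^(0.3) - e^(-0.3))/(e^(0.3) + e^(-0.3)) = 0.2913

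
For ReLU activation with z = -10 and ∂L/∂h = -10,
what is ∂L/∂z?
∂L/∂z = 0

h = ReLU(-10) = 0
Since z < 0: ∂h/∂z = 0
∂L/∂z = ∂L/∂h · ∂h/∂z = -10 × 0 = 0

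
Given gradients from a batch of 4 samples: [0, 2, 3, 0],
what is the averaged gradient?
Average gradient = 1.25

Average = (1/4)(0 + 2 + 3 + 0) = 5/4 = 1.25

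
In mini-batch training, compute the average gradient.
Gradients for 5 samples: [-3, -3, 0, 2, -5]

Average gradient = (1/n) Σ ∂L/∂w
Average gradient = -1.8

Average = (1/5)(-3 + -3 + 0 + 2 + -5) = -9/5 = -1.8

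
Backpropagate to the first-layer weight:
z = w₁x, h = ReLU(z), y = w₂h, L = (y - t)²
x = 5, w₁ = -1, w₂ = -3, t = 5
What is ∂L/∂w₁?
∂L/∂w₁ = 0

Forward pass:
z = w₁x = -1×5 = -5
h = ReLU(-5) = 0
y = w₂h = -3×0 = 0

Backward pass:
∂L/∂y = 2(y - t) = 2(0 - 5) = -10
∂y/∂h = w₂ = -3
∂h/∂z = 0 (ReLU derivative)
∂z/∂w₁ = x = 5

∂L/∂w₁ = -10 × -3 × 0 × 5 = 0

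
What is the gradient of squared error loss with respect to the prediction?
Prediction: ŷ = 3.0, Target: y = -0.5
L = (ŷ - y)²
∂L/∂ŷ = 7.0

∂L/∂ŷ = 2(ŷ - y) = 2(3.0 - -0.5) = 2(3.5) = 7.0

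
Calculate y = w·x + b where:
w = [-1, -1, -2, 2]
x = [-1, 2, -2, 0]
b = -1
y = 2

y = (-1)(-1) + (-1)(2) + (-2)(-2) + (2)(0) + -1 = 2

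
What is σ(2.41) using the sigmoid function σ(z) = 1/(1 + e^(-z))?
0.9176

sigmoid(2.41) = 1/(1 + e^(-2.41)) = 1/(1 + 0.08982) = 0.9176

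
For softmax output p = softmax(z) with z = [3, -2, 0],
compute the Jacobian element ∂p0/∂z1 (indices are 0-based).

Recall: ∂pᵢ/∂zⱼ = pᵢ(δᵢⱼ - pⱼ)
∂p0/∂z1 = -0.006036

p = softmax(z) = [0.9465, 0.006377, 0.04712]
p0 = 0.9465, p1 = 0.006377

∂p0/∂z1 = -p0 × p1 = -0.9465 × 0.006377 = -0.006036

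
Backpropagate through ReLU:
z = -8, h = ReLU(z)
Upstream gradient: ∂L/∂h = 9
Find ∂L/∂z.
∂L/∂z = 0

h = ReLU(-8) = 0
Since z < 0: ∂h/∂z = 0
∂L/∂z = ∂L/∂h · ∂h/∂z = 9 × 0 = 0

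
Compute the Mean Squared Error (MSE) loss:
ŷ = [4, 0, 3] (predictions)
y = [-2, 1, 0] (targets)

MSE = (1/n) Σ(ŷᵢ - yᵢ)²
MSE = 15.33

MSE = (1/3)((4--2)² + (0-1)² + (3-0)²) = (1/3)(36 + 1 + 9) = 15.33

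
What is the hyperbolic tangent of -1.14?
-0.8144

tanh(-1.14) = (e^(-1.14) - e^(1.14))/(e^(-1.14) + e^(1.14)) = -0.8144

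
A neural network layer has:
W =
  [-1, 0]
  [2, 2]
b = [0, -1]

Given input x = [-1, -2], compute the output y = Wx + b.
y = [1, -7]

Wx = [-1×-1 + 0×-2, 2×-1 + 2×-2]
   = [1, -6]
y = Wx + b = [1 + 0, -6 + -1] = [1, -7]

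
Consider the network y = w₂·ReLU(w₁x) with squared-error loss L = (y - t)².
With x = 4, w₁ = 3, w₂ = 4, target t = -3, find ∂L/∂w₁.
∂L/∂w₁ = 1632

Forward pass:
z = w₁x = 3×4 = 12
h = ReLU(12) = 12
y = w₂h = 4×12 = 48

Backward pass:
∂L/∂y = 2(y - t) = 2(48 - -3) = 102
∂y/∂h = w₂ = 4
∂h/∂z = 1 (ReLU derivative)
∂z/∂w₁ = x = 4

∂L/∂w₁ = 102 × 4 × 1 × 4 = 1632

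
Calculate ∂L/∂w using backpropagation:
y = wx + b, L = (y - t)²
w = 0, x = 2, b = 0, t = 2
∂L/∂w = -8

y = wx + b = (0)(2) + 0 = 0
∂L/∂y = 2(y - t) = 2(0 - 2) = -4
∂y/∂w = x = 2
∂L/∂w = ∂L/∂y · ∂y/∂w = -4 × 2 = -8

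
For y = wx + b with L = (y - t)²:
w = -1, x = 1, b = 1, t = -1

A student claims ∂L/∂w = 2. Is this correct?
Correct

y = (-1)(1) + 1 = 0
∂L/∂y = 2(y - t) = 2(0 - -1) = 2
∂y/∂w = x = 1
∂L/∂w = 2 × 1 = 2

Claimed value: 2
Correct: The correct gradient is 2.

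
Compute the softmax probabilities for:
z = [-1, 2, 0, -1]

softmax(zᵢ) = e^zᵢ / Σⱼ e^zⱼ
p = [0.0403, 0.8098, 0.1096, 0.0403]

exp(z) = [0.3679, 7.389, 1, 0.3679]
Sum = 9.125
p = [0.0403, 0.8098, 0.1096, 0.0403]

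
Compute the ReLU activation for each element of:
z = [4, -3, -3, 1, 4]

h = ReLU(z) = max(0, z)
h = [4, 0, 0, 1, 4]

ReLU applied element-wise: max(0,4)=4, max(0,-3)=0, max(0,-3)=0, max(0,1)=1, max(0,4)=4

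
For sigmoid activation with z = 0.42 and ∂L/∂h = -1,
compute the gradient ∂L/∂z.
∂L/∂z = -0.2393

σ(0.42) = 0.6035
σ'(0.42) = σ(0.42)(1 - σ(0.42)) = 0.6035 × 0.3965 = 0.2393
∂L/∂z = ∂L/∂h · σ'(z) = -1 × 0.2393 = -0.2393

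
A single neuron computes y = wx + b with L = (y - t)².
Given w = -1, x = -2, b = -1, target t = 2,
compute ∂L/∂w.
∂L/∂w = 4

y = wx + b = (-1)(-2) + -1 = 1
∂L/∂y = 2(y - t) = 2(1 - 2) = -2
∂y/∂w = x = -2
∂L/∂w = ∂L/∂y · ∂y/∂w = -2 × -2 = 4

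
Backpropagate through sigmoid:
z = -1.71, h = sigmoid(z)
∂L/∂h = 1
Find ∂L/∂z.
∂L/∂z = 0.1297

σ(-1.71) = 0.1532
σ'(-1.71) = σ(-1.71)(1 - σ(-1.71)) = 0.1532 × 0.8468 = 0.1297
∂L/∂z = ∂L/∂h · σ'(z) = 1 × 0.1297 = 0.1297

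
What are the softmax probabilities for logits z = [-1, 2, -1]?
p = [0.0453, 0.9094, 0.0453]

exp(z) = [0.3679, 7.389, 0.3679]
Sum = 8.125
p = [0.0453, 0.9094, 0.0453]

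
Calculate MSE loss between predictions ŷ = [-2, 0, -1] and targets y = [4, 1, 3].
MSE = 17.67

MSE = (1/3)((-2-4)² + (0-1)² + (-1-3)²) = (1/3)(36 + 1 + 16) = 17.67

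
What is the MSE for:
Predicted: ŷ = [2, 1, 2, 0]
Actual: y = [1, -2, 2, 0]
MSE = 2.5

MSE = (1/4)((2-1)² + (1--2)² + (2-2)² + (0-0)²) = (1/4)(1 + 9 + 0 + 0) = 2.5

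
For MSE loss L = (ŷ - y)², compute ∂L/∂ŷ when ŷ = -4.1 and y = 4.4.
∂L/∂ŷ = -17.0

∂L/∂ŷ = 2(ŷ - y) = 2(-4.1 - 4.4) = 2(-8.5) = -17.0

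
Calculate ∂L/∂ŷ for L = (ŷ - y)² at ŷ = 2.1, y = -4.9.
∂L/∂ŷ = 14.0

∂L/∂ŷ = 2(ŷ - y) = 2(2.1 - -4.9) = 2(7.0) = 14.0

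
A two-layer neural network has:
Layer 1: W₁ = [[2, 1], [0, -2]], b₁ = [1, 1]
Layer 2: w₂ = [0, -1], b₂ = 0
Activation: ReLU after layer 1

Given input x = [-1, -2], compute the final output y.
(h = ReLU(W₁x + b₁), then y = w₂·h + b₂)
y = -5

Layer 1 pre-activation: z₁ = [-3, 5]
After ReLU: h = [0, 5]
Layer 2 output: y = 0×0 + -1×5 + 0 = -5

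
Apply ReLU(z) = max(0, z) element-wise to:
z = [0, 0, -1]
h = [0, 0, 0]

ReLU applied element-wise: max(0,0)=0, max(0,0)=0, max(0,-1)=0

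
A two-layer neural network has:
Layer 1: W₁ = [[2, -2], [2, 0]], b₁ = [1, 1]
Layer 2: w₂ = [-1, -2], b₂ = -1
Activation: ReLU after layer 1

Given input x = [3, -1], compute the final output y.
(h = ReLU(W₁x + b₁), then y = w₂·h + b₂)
y = -24

Layer 1 pre-activation: z₁ = [9, 7]
After ReLU: h = [9, 7]
Layer 2 output: y = -1×9 + -2×7 + -1 = -24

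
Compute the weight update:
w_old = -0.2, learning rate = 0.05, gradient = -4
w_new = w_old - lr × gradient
w_new = 0

w_new = w - η·∂L/∂w = -0.2 - 0.05×(-4) = -0.2 - (-0.2) = 0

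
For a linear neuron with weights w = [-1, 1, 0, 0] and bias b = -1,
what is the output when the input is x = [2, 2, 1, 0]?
y = -1

y = (-1)(2) + (1)(2) + (0)(1) + (0)(0) + -1 = -1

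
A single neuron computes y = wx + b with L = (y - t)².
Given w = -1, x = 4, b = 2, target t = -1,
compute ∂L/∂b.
∂L/∂b = -2

y = wx + b = (-1)(4) + 2 = -2
∂L/∂y = 2(y - t) = 2(-2 - -1) = -2
∂y/∂b = 1
∂L/∂b = ∂L/∂y · ∂y/∂b = -2 × 1 = -2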